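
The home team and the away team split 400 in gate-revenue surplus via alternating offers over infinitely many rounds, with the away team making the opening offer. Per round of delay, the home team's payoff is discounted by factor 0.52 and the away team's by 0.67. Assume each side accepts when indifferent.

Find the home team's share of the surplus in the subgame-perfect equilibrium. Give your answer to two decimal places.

105.34

Let x be the away team's share when the away team proposes and y be the home team's share when the home team proposes.
The home team accepts iff offered ≥ 0.52·y, so x = 400 − 0.52y. Symmetrically y = 400 − 0.67x.
Substituting: x = 400 − 0.52(400 − 0.67x), giving x(1 − 0.67·0.52) = 400(1 − 0.52).
So x = 400 × 0.48 / 0.6516 ≈ 294.6593, and the home team receives 400 − x ≈ 105.3407.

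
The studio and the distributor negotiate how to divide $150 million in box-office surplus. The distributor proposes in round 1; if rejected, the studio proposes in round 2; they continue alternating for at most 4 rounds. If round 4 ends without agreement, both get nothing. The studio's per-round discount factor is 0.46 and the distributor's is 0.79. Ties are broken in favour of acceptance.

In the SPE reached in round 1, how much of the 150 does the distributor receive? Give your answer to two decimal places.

Solve by backward induction from round 4.
Round 4 (the studio proposes): the distributor will accept anything ≥ 0, so the studio offers 0 and keeps 150.
Round 3 (the distributor proposes): the studio can get 150 next round, worth 0.46 × 150 = 69 now. The distributor offers 69 and keeps 150 − 69 = 81.
Round 2 (the studio proposes): the distributor can get 81 next round, worth 0.79 × 81 = 63.99 now. The studio offers 63.99 and keeps 150 − 63.99 = 86.01.
Round 1 (the distributor proposes): the studio can get 86.01 next round, worth 0.46 × 86.01 = 39.5646 now, so the distributor offers 39.5646, keeping 110.4354.

110.44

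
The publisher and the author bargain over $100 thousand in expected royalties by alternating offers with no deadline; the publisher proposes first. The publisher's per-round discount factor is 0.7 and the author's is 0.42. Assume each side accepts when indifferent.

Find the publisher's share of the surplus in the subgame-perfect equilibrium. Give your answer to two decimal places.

82.15

When the publisher proposes, the author accepts any offer worth at least 0.42 times what the author would get by proposing next round; and vice versa.
This gives x = 100 − 0.42y and y = 100 − 0.7x, where x and y are each side's share when it proposes.
Hence (1 − 0.42·0.7)x = 100(1 − 0.42), i.e. 0.706·x = 58.
x ≈ 82.1530; the author's share is 100 − x ≈ 17.8470.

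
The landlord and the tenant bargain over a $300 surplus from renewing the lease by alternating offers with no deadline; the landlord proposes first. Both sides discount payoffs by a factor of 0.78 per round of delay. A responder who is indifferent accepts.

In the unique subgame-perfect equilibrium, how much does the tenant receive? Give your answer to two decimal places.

131.46

When the landlord proposes, the tenant accepts any offer worth at least 0.78 times what the tenant would get by proposing next round; and vice versa.
This gives x = 300 − 0.78y and y = 300 − 0.78x, where x and y are each side's share when it proposes.
Hence (1 − 0.78·0.78)x = 300(1 − 0.78), i.e. 0.3916·x = 66.
x ≈ 168.5393; the tenant's share is 300 − x ≈ 131.4607.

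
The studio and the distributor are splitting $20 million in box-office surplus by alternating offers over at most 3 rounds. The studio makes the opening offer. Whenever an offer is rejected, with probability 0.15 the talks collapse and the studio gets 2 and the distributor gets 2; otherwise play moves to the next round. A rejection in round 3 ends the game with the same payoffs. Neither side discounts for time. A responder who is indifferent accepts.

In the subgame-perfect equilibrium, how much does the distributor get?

Round 3 (the studio proposes): the distributor gets 2 if talks fail, so the studio offers 2 and keeps 18.
Round 2 (the distributor proposes): rejecting gives the studio an expected 0.85 × 18 + 0.15 × 2 = 15.6. The distributor offers 15.6 and keeps 20 − 15.6 = 4.4.
Round 1 (the studio proposes): rejecting gives the distributor an expected 0.85 × 4.4 + 0.15 × 2 = 4.04; the studio offers that and keeps 15.96.

4.04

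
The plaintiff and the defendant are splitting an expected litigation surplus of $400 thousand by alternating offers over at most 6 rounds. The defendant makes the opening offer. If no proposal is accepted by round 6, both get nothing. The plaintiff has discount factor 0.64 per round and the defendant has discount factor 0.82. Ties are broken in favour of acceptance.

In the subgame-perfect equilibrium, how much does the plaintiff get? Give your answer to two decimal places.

140.77

Round 6 (the plaintiff proposes): rejection yields 0 for the defendant; the plaintiff offers 0 and keeps 400.
Round 5 (the defendant proposes): the plaintiff can get 400 next round, worth 0.64 × 400 = 256 now. The defendant offers 256 and keeps 400 − 256 = 144.
Round 4 (the plaintiff proposes): the defendant can get 144 next round, worth 0.82 × 144 = 118.08 now; the plaintiff offers that and keeps 281.92.
Round 3 (the defendant proposes): the plaintiff can get 281.92 next round, worth 0.64 × 281.92 = 180.4288 now. The defendant offers 180.4288 and keeps 400 − 180.4288 = 219.5712.
Round 2 (the plaintiff proposes): the defendant can get 219.5712 next round, worth 0.82 × 219.5712 = 180.048384 now, so the plaintiff offers 180.048384, keeping 219.951616.
Round 1 (the defendant proposes): the plaintiff can get 219.951616 next round, worth 0.64 × 219.951616 = 140.76903424 now; the defendant offers that and keeps 259.23096576.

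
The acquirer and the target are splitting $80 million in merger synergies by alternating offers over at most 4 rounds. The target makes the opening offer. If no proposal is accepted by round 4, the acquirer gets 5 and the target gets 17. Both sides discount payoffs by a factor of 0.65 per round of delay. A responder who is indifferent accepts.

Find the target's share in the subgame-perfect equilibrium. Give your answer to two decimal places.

44.50

Round 4 (the acquirer proposes): the target gets 17 if talks fail, so the acquirer offers 17 and keeps 63.
Round 3 (the target proposes): the acquirer can get 63 next round, worth 0.65 × 63 = 40.95 now, so the target offers 40.95, keeping 39.05.
Round 2 (the acquirer proposes): the target can get 39.05 next round, worth 0.65 × 39.05 = 25.3825 now, so the acquirer offers 25.3825, keeping 54.6175.
Round 1 (the target proposes): the acquirer can get 54.6175 next round, worth 0.65 × 54.6175 = 35.501375 now; the target offers that and keeps 44.498625.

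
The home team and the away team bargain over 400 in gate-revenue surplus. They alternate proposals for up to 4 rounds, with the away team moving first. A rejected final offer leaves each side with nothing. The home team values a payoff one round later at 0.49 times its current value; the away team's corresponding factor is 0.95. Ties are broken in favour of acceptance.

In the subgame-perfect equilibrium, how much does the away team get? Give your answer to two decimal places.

Round 4 (the home team proposes): the away team will accept anything ≥ 0, so the home team offers 0 and keeps 400.
Round 3 (the away team proposes): the home team can get 400 next round, worth 0.49 × 400 = 196 now; the away team offers that and keeps 204.
Round 2 (the home team proposes): the away team can get 204 next round, worth 0.95 × 204 = 193.8 now; the home team offers that and keeps 206.2.
Round 1 (the away team proposes): the home team can get 206.2 next round, worth 0.49 × 206.2 = 101.038 now; the away team offers that and keeps 298.962.

298.96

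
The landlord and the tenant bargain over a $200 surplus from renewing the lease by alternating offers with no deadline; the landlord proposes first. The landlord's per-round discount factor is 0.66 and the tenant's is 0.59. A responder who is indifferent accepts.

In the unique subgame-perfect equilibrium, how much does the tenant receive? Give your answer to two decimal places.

65.71

In a stationary SPE each proposer offers the other exactly their discounted continuation value.
If the landlord keeps x when proposing and the tenant keeps y when proposing, then x = 200 − 0.59y and y = 200 − 0.66x.
Solving: x = 200(1 − 0.59) / (1 − 0.66·0.59) = 82 / 0.6106 ≈ 134.2941.
The tenant gets 200 − 134.2941 ≈ 65.7059.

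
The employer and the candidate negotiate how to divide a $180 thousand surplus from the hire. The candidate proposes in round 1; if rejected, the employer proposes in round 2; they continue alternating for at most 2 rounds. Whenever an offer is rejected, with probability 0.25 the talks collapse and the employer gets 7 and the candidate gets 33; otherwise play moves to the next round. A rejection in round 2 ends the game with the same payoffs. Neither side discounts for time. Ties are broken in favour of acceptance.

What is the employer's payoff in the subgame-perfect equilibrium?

Round 2 (the employer proposes): the candidate gets 33 if talks fail, so the employer offers 33 and keeps 147.
Round 1 (the candidate proposes): rejecting gives the employer an expected 0.75 × 147 + 0.25 × 7 = 112; the candidate offers that and keeps 68.

112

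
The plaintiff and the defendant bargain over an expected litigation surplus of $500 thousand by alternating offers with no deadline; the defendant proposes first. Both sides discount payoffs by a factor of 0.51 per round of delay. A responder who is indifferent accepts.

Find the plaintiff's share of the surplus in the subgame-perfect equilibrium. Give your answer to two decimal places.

Let x be the defendant's share when the defendant proposes and y be the plaintiff's share when the plaintiff proposes.
The plaintiff accepts iff offered ≥ 0.51·y, so x = 500 − 0.51y. Symmetrically y = 500 − 0.51x.
Substituting: x = 500 − 0.51(500 − 0.51x), giving x(1 − 0.51·0.51) = 500(1 − 0.51).
So x = 500 × 0.49 / 0.7399 ≈ 331.1258, and the plaintiff receives 500 − x ≈ 168.8742.

168.87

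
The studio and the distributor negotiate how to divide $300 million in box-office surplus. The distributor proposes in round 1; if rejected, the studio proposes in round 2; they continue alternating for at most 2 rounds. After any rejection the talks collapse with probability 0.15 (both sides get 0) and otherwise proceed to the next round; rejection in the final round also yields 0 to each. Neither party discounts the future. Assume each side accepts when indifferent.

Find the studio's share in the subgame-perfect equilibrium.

255

Round 2 (the studio proposes): the distributor will accept anything ≥ 0, so the studio offers 0 and keeps 300.
Round 1 (the distributor proposes): rejecting gives the studio an expected 0.85 × 300 = 255; the distributor offers that and keeps 45.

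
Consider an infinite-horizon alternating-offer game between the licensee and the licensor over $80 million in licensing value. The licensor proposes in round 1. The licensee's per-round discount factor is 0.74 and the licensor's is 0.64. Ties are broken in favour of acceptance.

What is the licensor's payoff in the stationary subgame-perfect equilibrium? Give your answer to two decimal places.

Let x be the licensor's share when the licensor proposes and y be the licensee's share when the licensee proposes.
The licensee accepts iff offered ≥ 0.74·y, so x = 80 − 0.74y. Symmetrically y = 80 − 0.64x.
Substituting: x = 80 − 0.74(80 − 0.64x), giving x(1 − 0.64·0.74) = 80(1 − 0.74).
So x = 80 × 0.26 / 0.5264 ≈ 39.5137, and the licensee receives 80 − x ≈ 40.4863.

39.51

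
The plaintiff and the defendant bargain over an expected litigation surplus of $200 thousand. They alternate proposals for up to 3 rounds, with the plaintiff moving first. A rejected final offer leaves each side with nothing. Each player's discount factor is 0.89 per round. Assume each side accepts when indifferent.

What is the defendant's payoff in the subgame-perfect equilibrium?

By backward induction:
Round 3 (the plaintiff proposes): rejection yields 0 for the defendant; the plaintiff offers 0 and keeps 200.
Round 2 (the defendant proposes): the plaintiff can get 200 next round, worth 0.89 × 200 = 178 now, so the defendant offers 178, keeping 22.
Round 1 (the plaintiff proposes): the defendant can get 22 next round, worth 0.89 × 22 = 19.58 now. The plaintiff offers 19.58 and keeps 200 − 19.58 = 180.42.

19.58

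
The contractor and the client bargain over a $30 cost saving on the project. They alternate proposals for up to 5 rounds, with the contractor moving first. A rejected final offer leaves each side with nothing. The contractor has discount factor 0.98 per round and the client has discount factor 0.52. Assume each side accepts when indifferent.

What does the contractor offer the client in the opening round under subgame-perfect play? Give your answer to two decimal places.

0.47

Work backward from the last round.
Round 5 (the contractor proposes): the client will accept anything ≥ 0, so the contractor offers 0 and keeps 30.
Round 4 (the client proposes): the contractor can get 30 next round, worth 0.98 × 30 = 29.4 now. The client offers 29.4 and keeps 30 − 29.4 = 0.6.
Round 3 (the contractor proposes): the client can get 0.6 next round, worth 0.52 × 0.6 = 0.312 now, so the contractor offers 0.312, keeping 29.688.
Round 2 (the client proposes): the contractor can get 29.688 next round, worth 0.98 × 29.688 = 29.09424 now, so the client offers 29.09424, keeping 0.90576.
Round 1 (the contractor proposes): the client can get 0.90576 next round, worth 0.52 × 0.90576 = 0.4709952 now, so the contractor offers 0.4709952, keeping 29.5290048.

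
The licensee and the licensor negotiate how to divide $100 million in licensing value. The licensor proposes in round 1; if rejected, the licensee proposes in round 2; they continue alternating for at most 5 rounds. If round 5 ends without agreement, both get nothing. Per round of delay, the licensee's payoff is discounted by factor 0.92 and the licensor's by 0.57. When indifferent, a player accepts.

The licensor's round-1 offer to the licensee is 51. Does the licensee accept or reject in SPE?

Reject

Work out the licensee's continuation value if the offer is rejected.
Round 5 (the licensor proposes): the licensee will accept anything ≥ 0, so the licensor offers 0 and keeps 100.
Round 4 (the licensee proposes): the licensor can get 100 next round, worth 0.57 × 100 = 57 now, so the licensee offers 57, keeping 43.
Round 3 (the licensor proposes): the licensee can get 43 next round, worth 0.92 × 43 = 39.56 now. The licensor offers 39.56 and keeps 100 − 39.56 = 60.44.
Round 2 (the licensee proposes): the licensor can get 60.44 next round, worth 0.57 × 60.44 = 34.4508 now; the licensee offers that and keeps 65.5492.
So by rejecting in round 1, the licensee gets 65.5492 next round, worth 0.92 × 65.5492 = 60.305264 now.
Offer 51 < 60.305264, so the licensee rejects.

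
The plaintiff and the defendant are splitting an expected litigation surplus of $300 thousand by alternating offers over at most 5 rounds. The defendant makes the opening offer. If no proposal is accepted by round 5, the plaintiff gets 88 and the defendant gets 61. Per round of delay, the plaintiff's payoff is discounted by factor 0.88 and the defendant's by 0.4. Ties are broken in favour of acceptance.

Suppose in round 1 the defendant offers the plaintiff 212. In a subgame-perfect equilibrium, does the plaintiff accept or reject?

Reject

Round 5 (the defendant proposes): the plaintiff gets 88 if talks fail, so the defendant offers 88 and keeps 212.
Round 4 (the plaintiff proposes): the defendant can get 212 next round, worth 0.4 × 212 = 84.8 now; the plaintiff offers that and keeps 215.2.
Round 3 (the defendant proposes): the plaintiff can get 215.2 next round, worth 0.88 × 215.2 = 189.376 now, so the defendant offers 189.376, keeping 110.624.
Round 2 (the plaintiff proposes): the defendant can get 110.624 next round, worth 0.4 × 110.624 = 44.2496 now, so the plaintiff offers 44.2496, keeping 255.7504.
So by rejecting in round 1, the plaintiff gets 255.7504 next round, worth 0.88 × 255.7504 = 225.060352 now.
Offer 212 < 225.060352, so the plaintiff rejects.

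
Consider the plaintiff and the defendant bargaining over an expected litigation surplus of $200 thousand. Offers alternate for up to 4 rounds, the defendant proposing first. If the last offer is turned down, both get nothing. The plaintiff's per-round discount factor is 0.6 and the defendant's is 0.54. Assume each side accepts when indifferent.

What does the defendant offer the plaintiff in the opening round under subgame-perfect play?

Round 4 (the plaintiff proposes): the defendant will accept anything ≥ 0, so the plaintiff offers 0 and keeps 200.
Round 3 (the defendant proposes): the plaintiff can get 200 next round, worth 0.6 × 200 = 120 now; the defendant offers that and keeps 80.
Round 2 (the plaintiff proposes): the defendant can get 80 next round, worth 0.54 × 80 = 43.2 now; the plaintiff offers that and keeps 156.8.
Round 1 (the defendant proposes): the plaintiff can get 156.8 next round, worth 0.6 × 156.8 = 94.08 now; the defendant offers that and keeps 105.92.

94.08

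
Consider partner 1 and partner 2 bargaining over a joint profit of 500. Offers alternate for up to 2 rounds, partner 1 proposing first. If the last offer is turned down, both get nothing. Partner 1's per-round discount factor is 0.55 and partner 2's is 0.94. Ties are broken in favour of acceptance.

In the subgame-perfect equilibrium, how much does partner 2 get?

470

Round 2 (partner 2 proposes): rejection yields 0 for partner 1; partner 2 offers 0 and keeps 500.
Round 1 (partner 1 proposes): partner 2 can get 500 next round, worth 0.94 × 500 = 470 now, so partner 1 offers 470, keeping 30.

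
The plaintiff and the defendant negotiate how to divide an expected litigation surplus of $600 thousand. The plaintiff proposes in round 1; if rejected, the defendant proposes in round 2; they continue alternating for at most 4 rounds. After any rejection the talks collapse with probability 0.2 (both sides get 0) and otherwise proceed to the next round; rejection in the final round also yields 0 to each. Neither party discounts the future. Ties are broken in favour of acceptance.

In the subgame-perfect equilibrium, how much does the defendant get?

403.2

By backward induction:
Round 4 (the defendant proposes): rejection yields 0 for the plaintiff; the defendant offers 0 and keeps 600.
Round 3 (the plaintiff proposes): rejecting gives the defendant an expected 0.8 × 600 = 480; the plaintiff offers that and keeps 120.
Round 2 (the defendant proposes): rejecting gives the plaintiff an expected 0.8 × 120 = 96, so the defendant offers 96, keeping 504.
Round 1 (the plaintiff proposes): rejecting gives the defendant an expected 0.8 × 504 = 403.2; the plaintiff offers that and keeps 196.8.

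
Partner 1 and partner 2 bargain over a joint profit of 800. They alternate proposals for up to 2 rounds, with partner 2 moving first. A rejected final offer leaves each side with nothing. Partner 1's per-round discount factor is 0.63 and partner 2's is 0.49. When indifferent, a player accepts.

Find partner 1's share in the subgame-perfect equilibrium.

Round 2 (partner 1 proposes): partner 2 will accept anything ≥ 0, so partner 1 offers 0 and keeps 800.
Round 1 (partner 2 proposes): partner 1 can get 800 next round, worth 0.63 × 800 = 504 now. Partner 2 offers 504 and keeps 800 − 504 = 296.

504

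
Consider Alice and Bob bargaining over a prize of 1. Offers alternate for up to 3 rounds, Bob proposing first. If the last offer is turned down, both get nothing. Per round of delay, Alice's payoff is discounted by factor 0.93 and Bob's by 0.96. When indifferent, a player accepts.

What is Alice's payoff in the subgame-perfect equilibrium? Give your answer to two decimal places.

Round 3 (Bob proposes): rejection yields 0 for Alice; Bob offers 0 and keeps 1.
Round 2 (Alice proposes): Bob can get 1 next round, worth 0.96 × 1 = 0.96 now, so Alice offers 0.96, keeping 0.04.
Round 1 (Bob proposes): Alice can get 0.04 next round, worth 0.93 × 0.04 = 0.0372 now, so Bob offers 0.0372, keeping 0.9628.

0.04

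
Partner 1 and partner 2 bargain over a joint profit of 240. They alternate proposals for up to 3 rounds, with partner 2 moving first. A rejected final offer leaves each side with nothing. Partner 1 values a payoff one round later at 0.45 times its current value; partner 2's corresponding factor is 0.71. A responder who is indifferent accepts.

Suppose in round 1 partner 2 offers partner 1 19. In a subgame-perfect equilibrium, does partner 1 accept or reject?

Round 3 (partner 2 proposes): rejection yields 0 for partner 1; partner 2 offers 0 and keeps 240.
Round 2 (partner 1 proposes): partner 2 can get 240 next round, worth 0.71 × 240 = 170.4 now, so partner 1 offers 170.4, keeping 69.6.
So by rejecting in round 1, partner 1 gets 69.6 next round, worth 0.45 × 69.6 = 31.32 now.
Offer 19 < 31.32, so partner 1 rejects.

Reject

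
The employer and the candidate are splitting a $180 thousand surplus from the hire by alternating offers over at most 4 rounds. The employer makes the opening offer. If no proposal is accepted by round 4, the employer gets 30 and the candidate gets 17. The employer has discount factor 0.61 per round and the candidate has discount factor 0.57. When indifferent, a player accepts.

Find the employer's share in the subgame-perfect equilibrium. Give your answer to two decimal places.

110.26

Round 4 (the candidate proposes): the employer gets 30 if talks fail, so the candidate offers 30 and keeps 150.
Round 3 (the employer proposes): the candidate can get 150 next round, worth 0.57 × 150 = 85.5 now, so the employer offers 85.5, keeping 94.5.
Round 2 (the candidate proposes): the employer can get 94.5 next round, worth 0.61 × 94.5 = 57.645 now, so the candidate offers 57.645, keeping 122.355.
Round 1 (the employer proposes): the candidate can get 122.355 next round, worth 0.57 × 122.355 = 69.74235 now. The employer offers 69.74235 and keeps 180 − 69.74235 = 110.25765.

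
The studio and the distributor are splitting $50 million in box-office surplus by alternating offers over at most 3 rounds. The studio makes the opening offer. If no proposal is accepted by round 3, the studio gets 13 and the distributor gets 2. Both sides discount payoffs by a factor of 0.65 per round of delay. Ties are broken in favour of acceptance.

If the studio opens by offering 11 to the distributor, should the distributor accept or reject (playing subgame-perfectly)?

Round 3 (the studio proposes): the distributor gets 2 if talks fail, so the studio offers 2 and keeps 48.
Round 2 (the distributor proposes): the studio can get 48 next round, worth 0.65 × 48 = 31.2 now, so the distributor offers 31.2, keeping 18.8.
So by rejecting in round 1, the distributor gets 18.8 next round, worth 0.65 × 18.8 = 12.22 now.
Offer 11 < 12.22, so the distributor rejects.

Reject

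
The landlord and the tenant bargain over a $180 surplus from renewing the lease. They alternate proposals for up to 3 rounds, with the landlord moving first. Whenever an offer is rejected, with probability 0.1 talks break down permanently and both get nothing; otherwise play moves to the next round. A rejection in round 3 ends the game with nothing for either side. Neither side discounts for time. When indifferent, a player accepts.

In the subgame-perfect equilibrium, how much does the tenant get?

16.2

By backward induction:
Round 3 (the landlord proposes): rejection yields 0 for the tenant; the landlord offers 0 and keeps 180.
Round 2 (the tenant proposes): rejecting gives the landlord an expected 0.9 × 180 = 162. The tenant offers 162 and keeps 180 − 162 = 18.
Round 1 (the landlord proposes): rejecting gives the tenant an expected 0.9 × 18 = 16.2, so the landlord offers 16.2, keeping 163.8.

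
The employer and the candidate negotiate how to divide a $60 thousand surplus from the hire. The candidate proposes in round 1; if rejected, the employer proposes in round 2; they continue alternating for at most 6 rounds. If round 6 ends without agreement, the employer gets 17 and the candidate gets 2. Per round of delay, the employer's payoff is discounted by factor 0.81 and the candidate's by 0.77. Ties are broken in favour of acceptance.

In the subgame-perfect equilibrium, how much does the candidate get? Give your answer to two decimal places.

By backward induction:
Round 6 (the employer proposes): the candidate gets 2 if talks fail, so the employer offers 2 and keeps 58.
Round 5 (the candidate proposes): the employer can get 58 next round, worth 0.81 × 58 = 46.98 now; the candidate offers that and keeps 13.02.
Round 4 (the employer proposes): the candidate can get 13.02 next round, worth 0.77 × 13.02 = 10.0254 now. The employer offers 10.0254 and keeps 60 − 10.0254 = 49.9746.
Round 3 (the candidate proposes): the employer can get 49.9746 next round, worth 0.81 × 49.9746 = 40.479426 now, so the candidate offers 40.479426, keeping 19.520574.
Round 2 (the employer proposes): the candidate can get 19.520574 next round, worth 0.77 × 19.520574 = 15.03084198 now, so the employer offers 15.03084198, keeping 44.96915802.
Round 1 (the candidate proposes): the employer can get 44.96915802 next round, worth 0.81 × 44.96915802 = 36.4250179962 now. The candidate offers 36.4250179962 and keeps 60 − 36.4250179962 = 23.5749820038.

23.57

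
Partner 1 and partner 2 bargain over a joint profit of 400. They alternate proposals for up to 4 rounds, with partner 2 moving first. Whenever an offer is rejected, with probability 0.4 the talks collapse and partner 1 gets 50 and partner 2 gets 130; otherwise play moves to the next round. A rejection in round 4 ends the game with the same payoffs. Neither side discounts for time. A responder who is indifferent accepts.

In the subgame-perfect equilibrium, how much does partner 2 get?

249.68

By backward induction:
Round 4 (partner 1 proposes): partner 2 gets 130 if talks fail, so partner 1 offers 130 and keeps 270.
Round 3 (partner 2 proposes): rejecting gives partner 1 an expected 0.6 × 270 + 0.4 × 50 = 182. Partner 2 offers 182 and keeps 400 − 182 = 218.
Round 2 (partner 1 proposes): rejecting gives partner 2 an expected 0.6 × 218 + 0.4 × 130 = 182.8, so partner 1 offers 182.8, keeping 217.2.
Round 1 (partner 2 proposes): rejecting gives partner 1 an expected 0.6 × 217.2 + 0.4 × 50 = 150.32, so partner 2 offers 150.32, keeping 249.68.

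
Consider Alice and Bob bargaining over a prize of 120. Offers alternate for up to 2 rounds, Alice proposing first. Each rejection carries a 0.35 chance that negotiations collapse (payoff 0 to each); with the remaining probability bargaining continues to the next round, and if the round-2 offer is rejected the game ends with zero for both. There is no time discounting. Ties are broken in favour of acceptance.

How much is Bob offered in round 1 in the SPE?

78

By backward induction:
Round 2 (Bob proposes): rejection yields 0 for Alice; Bob offers 0 and keeps 120.
Round 1 (Alice proposes): rejecting gives Bob an expected 0.65 × 120 = 78. Alice offers 78 and keeps 120 − 78 = 42.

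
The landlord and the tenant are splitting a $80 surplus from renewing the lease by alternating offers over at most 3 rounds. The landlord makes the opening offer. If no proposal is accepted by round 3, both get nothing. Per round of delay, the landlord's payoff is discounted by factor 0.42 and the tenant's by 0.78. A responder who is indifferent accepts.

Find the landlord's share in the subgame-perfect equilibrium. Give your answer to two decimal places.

43.81

Round 3 (the landlord proposes): the tenant will accept anything ≥ 0, so the landlord offers 0 and keeps 80.
Round 2 (the tenant proposes): the landlord can get 80 next round, worth 0.42 × 80 = 33.6 now, so the tenant offers 33.6, keeping 46.4.
Round 1 (the landlord proposes): the tenant can get 46.4 next round, worth 0.78 × 46.4 = 36.192 now. The landlord offers 36.192 and keeps 80 − 36.192 = 43.808.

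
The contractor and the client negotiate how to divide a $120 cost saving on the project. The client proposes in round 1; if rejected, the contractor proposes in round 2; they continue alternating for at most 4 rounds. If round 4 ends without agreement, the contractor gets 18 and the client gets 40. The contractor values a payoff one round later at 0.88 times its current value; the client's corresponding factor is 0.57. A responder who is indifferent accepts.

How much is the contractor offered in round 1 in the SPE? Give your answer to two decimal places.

Work backward from the last round.
Round 4 (the contractor proposes): the client gets 40 if talks fail, so the contractor offers 40 and keeps 80.
Round 3 (the client proposes): the contractor can get 80 next round, worth 0.88 × 80 = 70.4 now; the client offers that and keeps 49.6.
Round 2 (the contractor proposes): the client can get 49.6 next round, worth 0.57 × 49.6 = 28.272 now, so the contractor offers 28.272, keeping 91.728.
Round 1 (the client proposes): the contractor can get 91.728 next round, worth 0.88 × 91.728 = 80.72064 now. The client offers 80.72064 and keeps 120 − 80.72064 = 39.27936.

80.72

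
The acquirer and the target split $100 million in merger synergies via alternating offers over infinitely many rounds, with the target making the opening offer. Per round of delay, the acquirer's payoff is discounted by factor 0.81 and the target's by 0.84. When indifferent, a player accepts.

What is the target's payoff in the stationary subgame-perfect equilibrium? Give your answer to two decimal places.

59.45

Let x be the target's share when the target proposes and y be the acquirer's share when the acquirer proposes.
The acquirer accepts iff offered ≥ 0.81·y, so x = 100 − 0.81y. Symmetrically y = 100 − 0.84x.
Substituting: x = 100 − 0.81(100 − 0.84x), giving x(1 − 0.84·0.81) = 100(1 − 0.81).
So x = 100 × 0.19 / 0.3196 ≈ 59.4493, and the acquirer receives 100 − x ≈ 40.5507.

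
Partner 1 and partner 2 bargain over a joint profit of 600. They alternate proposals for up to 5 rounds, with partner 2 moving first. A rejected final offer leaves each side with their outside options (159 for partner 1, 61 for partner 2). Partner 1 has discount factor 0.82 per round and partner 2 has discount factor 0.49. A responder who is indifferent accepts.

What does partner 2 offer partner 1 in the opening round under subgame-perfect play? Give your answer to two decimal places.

377.41

Work backward from the last round.
Round 5 (partner 2 proposes): partner 1 gets 159 if talks fail, so partner 2 offers 159 and keeps 441.
Round 4 (partner 1 proposes): partner 2 can get 441 next round, worth 0.49 × 441 = 216.09 now, so partner 1 offers 216.09, keeping 383.91.
Round 3 (partner 2 proposes): partner 1 can get 383.91 next round, worth 0.82 × 383.91 = 314.8062 now, so partner 2 offers 314.8062, keeping 285.1938.
Round 2 (partner 1 proposes): partner 2 can get 285.1938 next round, worth 0.49 × 285.1938 = 139.744962 now. Partner 1 offers 139.744962 and keeps 600 − 139.744962 = 460.255038.
Round 1 (partner 2 proposes): partner 1 can get 460.255038 next round, worth 0.82 × 460.255038 = 377.40913116 now. Partner 2 offers 377.40913116 and keeps 600 − 377.40913116 = 222.59086884.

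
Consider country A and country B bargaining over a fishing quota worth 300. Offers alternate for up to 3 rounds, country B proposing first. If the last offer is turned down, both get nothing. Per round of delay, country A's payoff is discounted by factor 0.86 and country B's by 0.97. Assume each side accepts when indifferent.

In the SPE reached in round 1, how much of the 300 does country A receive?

7.74

Round 3 (country B proposes): rejection yields 0 for country A; country B offers 0 and keeps 300.
Round 2 (country A proposes): country B can get 300 next round, worth 0.97 × 300 = 291 now. Country A offers 291 and keeps 300 − 291 = 9.
Round 1 (country B proposes): country A can get 9 next round, worth 0.86 × 9 = 7.74 now. Country B offers 7.74 and keeps 300 − 7.74 = 292.26.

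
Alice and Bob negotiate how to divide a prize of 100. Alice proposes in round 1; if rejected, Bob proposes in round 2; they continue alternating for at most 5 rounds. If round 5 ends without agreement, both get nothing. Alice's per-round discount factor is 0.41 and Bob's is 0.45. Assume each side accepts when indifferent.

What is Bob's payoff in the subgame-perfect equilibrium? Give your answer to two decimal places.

31.45

Round 5 (Alice proposes): rejection yields 0 for Bob; Alice offers 0 and keeps 100.
Round 4 (Bob proposes): Alice can get 100 next round, worth 0.41 × 100 = 41 now. Bob offers 41 and keeps 100 − 41 = 59.
Round 3 (Alice proposes): Bob can get 59 next round, worth 0.45 × 59 = 26.55 now. Alice offers 26.55 and keeps 100 − 26.55 = 73.45.
Round 2 (Bob proposes): Alice can get 73.45 next round, worth 0.41 × 73.45 = 30.1145 now; Bob offers that and keeps 69.8855.
Round 1 (Alice proposes): Bob can get 69.8855 next round, worth 0.45 × 69.8855 = 31.448475 now; Alice offers that and keeps 68.551525.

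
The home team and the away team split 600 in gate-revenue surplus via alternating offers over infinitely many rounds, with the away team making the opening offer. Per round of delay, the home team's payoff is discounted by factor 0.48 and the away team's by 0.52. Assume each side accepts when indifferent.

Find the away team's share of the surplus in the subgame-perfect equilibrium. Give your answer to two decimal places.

415.78

When the away team proposes, the home team accepts any offer worth at least 0.48 times what the home team would get by proposing next round; and vice versa.
This gives x = 600 − 0.48y and y = 600 − 0.52x, where x and y are each side's share when it proposes.
Hence (1 − 0.48·0.52)x = 600(1 − 0.48), i.e. 0.7504·x = 312.
x ≈ 415.7783; the home team's share is 600 − x ≈ 184.2217.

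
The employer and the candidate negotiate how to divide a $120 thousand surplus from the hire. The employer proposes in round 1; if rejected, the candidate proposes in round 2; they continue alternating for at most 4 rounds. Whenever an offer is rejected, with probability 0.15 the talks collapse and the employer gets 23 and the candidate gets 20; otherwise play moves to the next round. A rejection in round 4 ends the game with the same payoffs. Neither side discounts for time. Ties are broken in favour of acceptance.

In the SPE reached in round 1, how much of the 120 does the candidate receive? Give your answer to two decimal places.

By backward induction:
Round 4 (the candidate proposes): the employer gets 23 if talks fail, so the candidate offers 23 and keeps 97.
Round 3 (the employer proposes): rejecting gives the candidate an expected 0.85 × 97 + 0.15 × 20 = 85.45; the employer offers that and keeps 34.55.
Round 2 (the candidate proposes): rejecting gives the employer an expected 0.85 × 34.55 + 0.15 × 23 = 32.8175, so the candidate offers 32.8175, keeping 87.1825.
Round 1 (the employer proposes): rejecting gives the candidate an expected 0.85 × 87.1825 + 0.15 × 20 = 77.105125, so the employer offers 77.105125, keeping 42.894875.

77.11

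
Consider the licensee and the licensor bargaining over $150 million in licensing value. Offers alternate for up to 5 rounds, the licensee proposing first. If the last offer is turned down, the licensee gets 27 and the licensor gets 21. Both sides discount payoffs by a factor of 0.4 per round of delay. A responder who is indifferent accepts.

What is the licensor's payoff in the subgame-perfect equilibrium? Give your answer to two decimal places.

42.30

Round 5 (the licensee proposes): the licensor gets 21 if talks fail, so the licensee offers 21 and keeps 129.
Round 4 (the licensor proposes): the licensee can get 129 next round, worth 0.4 × 129 = 51.6 now, so the licensor offers 51.6, keeping 98.4.
Round 3 (the licensee proposes): the licensor can get 98.4 next round, worth 0.4 × 98.4 = 39.36 now. The licensee offers 39.36 and keeps 150 − 39.36 = 110.64.
Round 2 (the licensor proposes): the licensee can get 110.64 next round, worth 0.4 × 110.64 = 44.256 now, so the licensor offers 44.256, keeping 105.744.
Round 1 (the licensee proposes): the licensor can get 105.744 next round, worth 0.4 × 105.744 = 42.2976 now. The licensee offers 42.2976 and keeps 150 − 42.2976 = 107.7024.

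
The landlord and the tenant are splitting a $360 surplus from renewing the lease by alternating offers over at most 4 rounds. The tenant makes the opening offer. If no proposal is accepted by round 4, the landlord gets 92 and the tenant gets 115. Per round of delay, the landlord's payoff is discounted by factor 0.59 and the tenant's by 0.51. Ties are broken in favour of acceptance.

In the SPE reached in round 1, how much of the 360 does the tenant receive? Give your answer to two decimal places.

Round 4 (the landlord proposes): the tenant gets 115 if talks fail, so the landlord offers 115 and keeps 245.
Round 3 (the tenant proposes): the landlord can get 245 next round, worth 0.59 × 245 = 144.55 now, so the tenant offers 144.55, keeping 215.45.
Round 2 (the landlord proposes): the tenant can get 215.45 next round, worth 0.51 × 215.45 = 109.8795 now; the landlord offers that and keeps 250.1205.
Round 1 (the tenant proposes): the landlord can get 250.1205 next round, worth 0.59 × 250.1205 = 147.571095 now. The tenant offers 147.571095 and keeps 360 − 147.571095 = 212.428905.

212.43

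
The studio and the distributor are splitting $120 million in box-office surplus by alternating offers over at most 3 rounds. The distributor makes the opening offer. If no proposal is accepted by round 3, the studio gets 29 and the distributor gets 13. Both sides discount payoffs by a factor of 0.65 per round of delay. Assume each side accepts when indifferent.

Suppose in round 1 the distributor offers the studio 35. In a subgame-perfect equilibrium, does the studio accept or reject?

Round 3 (the distributor proposes): the studio gets 29 if talks fail, so the distributor offers 29 and keeps 91.
Round 2 (the studio proposes): the distributor can get 91 next round, worth 0.65 × 91 = 59.15 now. The studio offers 59.15 and keeps 120 − 59.15 = 60.85.
So by rejecting in round 1, the studio gets 60.85 next round, worth 0.65 × 60.85 = 39.5525 now.
Offer 35 < 39.5525, so the studio rejects.

Reject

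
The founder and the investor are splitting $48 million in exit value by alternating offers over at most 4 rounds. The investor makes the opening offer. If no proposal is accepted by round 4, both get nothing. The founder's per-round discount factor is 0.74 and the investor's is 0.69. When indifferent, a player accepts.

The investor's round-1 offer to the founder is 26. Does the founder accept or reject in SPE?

Reject

Round 4 (the founder proposes): rejection yields 0 for the investor; the founder offers 0 and keeps 48.
Round 3 (the investor proposes): the founder can get 48 next round, worth 0.74 × 48 = 35.52 now. The investor offers 35.52 and keeps 48 − 35.52 = 12.48.
Round 2 (the founder proposes): the investor can get 12.48 next round, worth 0.69 × 12.48 = 8.6112 now, so the founder offers 8.6112, keeping 39.3888.
So by rejecting in round 1, the founder gets 39.3888 next round, worth 0.74 × 39.3888 = 29.147712 now.
Offer 26 < 29.147712, so the founder rejects.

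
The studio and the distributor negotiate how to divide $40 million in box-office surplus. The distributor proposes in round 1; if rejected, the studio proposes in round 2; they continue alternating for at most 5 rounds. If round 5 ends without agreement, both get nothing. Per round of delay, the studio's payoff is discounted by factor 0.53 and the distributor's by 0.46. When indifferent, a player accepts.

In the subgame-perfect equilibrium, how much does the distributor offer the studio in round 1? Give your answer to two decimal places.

14.24

Solve by backward induction from round 5.
Round 5 (the distributor proposes): rejection yields 0 for the studio; the distributor offers 0 and keeps 40.
Round 4 (the studio proposes): the distributor can get 40 next round, worth 0.46 × 40 = 18.4 now; the studio offers that and keeps 21.6.
Round 3 (the distributor proposes): the studio can get 21.6 next round, worth 0.53 × 21.6 = 11.448 now, so the distributor offers 11.448, keeping 28.552.
Round 2 (the studio proposes): the distributor can get 28.552 next round, worth 0.46 × 28.552 = 13.13392 now; the studio offers that and keeps 26.86608.
Round 1 (the distributor proposes): the studio can get 26.86608 next round, worth 0.53 × 26.86608 = 14.2390224 now; the distributor offers that and keeps 25.7609776.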